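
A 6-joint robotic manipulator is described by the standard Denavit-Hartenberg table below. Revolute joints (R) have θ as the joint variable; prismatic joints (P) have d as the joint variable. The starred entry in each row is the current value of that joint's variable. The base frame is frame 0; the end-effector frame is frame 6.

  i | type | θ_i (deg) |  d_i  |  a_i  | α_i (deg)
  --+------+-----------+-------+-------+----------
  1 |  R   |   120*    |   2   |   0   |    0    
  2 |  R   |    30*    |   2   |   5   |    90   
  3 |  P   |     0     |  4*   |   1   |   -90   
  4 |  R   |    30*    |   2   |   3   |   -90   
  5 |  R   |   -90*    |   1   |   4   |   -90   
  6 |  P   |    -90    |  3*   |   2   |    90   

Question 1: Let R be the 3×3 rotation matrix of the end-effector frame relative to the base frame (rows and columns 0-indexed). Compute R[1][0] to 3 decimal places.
-1.000

End-effector x-axis (col 0 of R) = (-0.0000,-1.0000,0.0000)
R[1][0] = -1.0000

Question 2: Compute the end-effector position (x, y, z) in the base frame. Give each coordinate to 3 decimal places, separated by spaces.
after link 1: o_1 = (0.0000, 0.0000, 2.0000)
after link 2: o_2 = (-4.3301, 2.5000, 4.0000)
after link 3: o_3 = (-3.1962, 6.4641, 4.0000)
after link 4: o_4 = (-6.1962, 6.4641, 6.0000)
after link 5: o_5 = (-6.1962, 5.4641, 10.0000)
after link 6: o_6 = (-9.1962, 3.4641, 10.0000)

-9.196 3.464 10.000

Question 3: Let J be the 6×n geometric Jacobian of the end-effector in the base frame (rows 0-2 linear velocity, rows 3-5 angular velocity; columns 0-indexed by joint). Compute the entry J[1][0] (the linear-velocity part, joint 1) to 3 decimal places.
-9.196

axis z_0 = ẑ; lever o_n−o_0 = (-9.1962,3.4641,10.0000)
cross product → J_v[:, 0] = (-3.4641,-9.1962,0.0000)
J_ω[:, 0] = z_0
entry J[1][0] = -9.1962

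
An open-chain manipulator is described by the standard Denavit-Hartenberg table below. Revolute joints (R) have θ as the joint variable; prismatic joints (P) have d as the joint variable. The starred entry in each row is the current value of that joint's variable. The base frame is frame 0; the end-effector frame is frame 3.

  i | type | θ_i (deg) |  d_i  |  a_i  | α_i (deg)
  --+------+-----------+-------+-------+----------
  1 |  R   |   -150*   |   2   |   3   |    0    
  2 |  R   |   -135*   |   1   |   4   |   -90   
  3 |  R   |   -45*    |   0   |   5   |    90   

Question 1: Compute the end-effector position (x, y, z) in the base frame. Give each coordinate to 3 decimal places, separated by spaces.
-0.648 5.779 6.536

after link 1: o_1 = (-2.5981, -1.5000, 2.0000)
after link 2: o_2 = (-1.5628, 2.3637, 3.0000)
after link 3: o_3 = (-0.6477, 5.7788, 6.5355)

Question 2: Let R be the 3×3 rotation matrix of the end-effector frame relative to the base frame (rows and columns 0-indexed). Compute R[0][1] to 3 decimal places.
End-effector y-axis (col 1 of R) = (-0.9659,0.2588,0.0000)
R[0][1] = -0.9659

-0.966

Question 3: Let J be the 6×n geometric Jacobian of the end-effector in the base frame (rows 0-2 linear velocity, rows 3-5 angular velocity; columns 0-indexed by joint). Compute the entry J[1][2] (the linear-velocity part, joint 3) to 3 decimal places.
3.415

axis z_2 = (-0.9659,0.2588,0.0000); lever o_n−o_2 = (0.9151,3.4151,3.5355)
cross product → J_v[:, 2] = (0.9151,3.4151,-3.5355)
J_ω[:, 2] = z_2
entry J[1][2] = 3.4151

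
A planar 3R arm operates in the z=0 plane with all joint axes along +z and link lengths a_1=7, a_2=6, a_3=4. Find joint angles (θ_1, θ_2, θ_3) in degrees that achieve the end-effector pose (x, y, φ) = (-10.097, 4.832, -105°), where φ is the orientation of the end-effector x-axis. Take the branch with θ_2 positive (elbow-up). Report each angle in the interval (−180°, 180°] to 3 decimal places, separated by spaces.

wrist centre = target − a_3·(cos φ, sin φ) = (-9.0617, 8.6957)
cos θ_2 = (157.7301−7²−6²)/(2·7·6) = 0.8658; θ_2 = 30.0219° (elbow-up)
β = atan2(8.6957,-9.0617) = 136.1808°; ψ = atan2(3.0020,12.1950) = 13.8293°
θ_1 = β − ψ = 122.3516°
θ_3 = φ − θ_1 − θ_2 = 102.6266° (wrapped to (-180°,180°])

122.352 30.022 102.627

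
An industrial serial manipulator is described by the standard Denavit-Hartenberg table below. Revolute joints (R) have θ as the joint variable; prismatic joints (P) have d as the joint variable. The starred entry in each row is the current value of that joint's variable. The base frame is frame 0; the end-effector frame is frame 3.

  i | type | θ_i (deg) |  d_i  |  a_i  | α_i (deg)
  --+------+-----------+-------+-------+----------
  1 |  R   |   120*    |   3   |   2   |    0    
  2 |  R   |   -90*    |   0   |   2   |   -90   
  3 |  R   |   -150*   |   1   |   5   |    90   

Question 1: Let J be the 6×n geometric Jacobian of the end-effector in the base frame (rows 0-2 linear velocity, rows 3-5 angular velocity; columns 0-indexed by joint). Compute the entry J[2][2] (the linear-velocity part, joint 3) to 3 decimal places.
axis z_2 = (-0.5000,0.8660,0.0000); lever o_n−o_2 = (-4.2500,-1.2990,2.5000)
cross product → J_v[:, 2] = (2.1651,1.2500,4.3301)
J_ω[:, 2] = z_2
entry J[2][2] = 4.3301

4.330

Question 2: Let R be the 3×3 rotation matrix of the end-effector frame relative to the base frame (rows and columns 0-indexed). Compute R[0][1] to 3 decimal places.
-0.500

End-effector y-axis (col 1 of R) = (-0.5000,0.8660,0.0000)
R[0][1] = -0.5000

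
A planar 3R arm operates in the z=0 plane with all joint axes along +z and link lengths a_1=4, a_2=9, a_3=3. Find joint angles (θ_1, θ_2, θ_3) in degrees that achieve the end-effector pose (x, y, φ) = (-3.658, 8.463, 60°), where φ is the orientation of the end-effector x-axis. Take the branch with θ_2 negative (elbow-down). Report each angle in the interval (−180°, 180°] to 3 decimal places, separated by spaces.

wrist centre = target − a_3·(cos φ, sin φ) = (-5.1580, 5.8649)
cos θ_2 = (61.0023−4²−9²)/(2·4·9) = -0.5000; θ_2 = -119.9979° (elbow-down)
β = atan2(5.8649,-5.1580) = 131.3305°; ψ = atan2(-7.7944,-0.4997) = -93.6683°
θ_1 = β − ψ = 224.9988°
θ_3 = φ − θ_1 − θ_2 = -45.0010° (wrapped to (-180°,180°])

-135.001 -119.998 -45.001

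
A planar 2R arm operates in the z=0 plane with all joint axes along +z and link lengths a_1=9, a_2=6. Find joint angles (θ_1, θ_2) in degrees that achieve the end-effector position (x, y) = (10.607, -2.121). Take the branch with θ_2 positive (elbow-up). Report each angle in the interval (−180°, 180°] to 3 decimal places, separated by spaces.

-44.997 89.996

cos θ_2 = (117.0071−9²−6²)/(2·9·6) = 0.0001; θ_2 = 89.9962° (elbow-up)
β = atan2(-2.1210,10.6070) = -11.3079°; ψ = atan2(6.0000,9.0004) = 33.6889°
θ_1 = β − ψ = -44.9968°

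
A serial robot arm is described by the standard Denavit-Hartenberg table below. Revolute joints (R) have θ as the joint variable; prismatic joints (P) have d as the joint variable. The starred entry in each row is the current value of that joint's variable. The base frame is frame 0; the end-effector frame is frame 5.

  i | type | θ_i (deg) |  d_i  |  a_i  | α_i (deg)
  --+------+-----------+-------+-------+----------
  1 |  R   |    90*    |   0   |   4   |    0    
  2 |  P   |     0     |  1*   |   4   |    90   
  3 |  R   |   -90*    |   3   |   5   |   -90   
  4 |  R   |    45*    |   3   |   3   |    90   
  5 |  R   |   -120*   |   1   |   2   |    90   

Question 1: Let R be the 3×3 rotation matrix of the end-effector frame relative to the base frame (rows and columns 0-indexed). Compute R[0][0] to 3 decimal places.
0.354

End-effector x-axis (col 0 of R) = (0.3536,-0.8660,0.3536)
R[0][0] = 0.3536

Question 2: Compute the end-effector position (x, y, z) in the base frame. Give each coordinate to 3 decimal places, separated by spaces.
after link 1: o_1 = (0.0000, 4.0000, 0.0000)
after link 2: o_2 = (0.0000, 8.0000, 1.0000)
after link 3: o_3 = (3.0000, 8.0000, -4.0000)
after link 4: o_4 = (0.8787, 11.0000, -6.1213)
after link 5: o_5 = (2.2929, 9.2679, -6.1213)

2.293 9.268 -6.121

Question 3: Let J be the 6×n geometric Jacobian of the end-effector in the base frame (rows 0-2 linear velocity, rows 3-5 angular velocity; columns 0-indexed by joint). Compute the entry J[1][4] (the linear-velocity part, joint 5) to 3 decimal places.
-1.000

axis z_4 = (0.7071,0.0000,-0.7071); lever o_n−o_4 = (1.4142,-1.7321,0.0000)
cross product → J_v[:, 4] = (-1.2247,-1.0000,-1.2247)
J_ω[:, 4] = z_4
entry J[1][4] = -1.0000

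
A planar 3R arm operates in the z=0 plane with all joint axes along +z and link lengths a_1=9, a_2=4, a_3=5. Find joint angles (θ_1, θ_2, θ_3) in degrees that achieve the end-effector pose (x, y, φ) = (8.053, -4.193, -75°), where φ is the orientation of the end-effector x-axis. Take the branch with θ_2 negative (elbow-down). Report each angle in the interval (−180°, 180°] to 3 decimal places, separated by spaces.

wrist centre = target − a_3·(cos φ, sin φ) = (6.7589, 0.6366)
cos θ_2 = (46.0881−9²−4²)/(2·9·4) = -0.7071; θ_2 = -135.0002° (elbow-down)
β = atan2(0.6366,6.7589) = 5.3809°; ψ = atan2(-2.8284,6.1716) = -24.6219°
θ_1 = β − ψ = 30.0028°
θ_3 = φ − θ_1 − θ_2 = 29.9975° (wrapped to (-180°,180°])

30.003 -135.000 29.997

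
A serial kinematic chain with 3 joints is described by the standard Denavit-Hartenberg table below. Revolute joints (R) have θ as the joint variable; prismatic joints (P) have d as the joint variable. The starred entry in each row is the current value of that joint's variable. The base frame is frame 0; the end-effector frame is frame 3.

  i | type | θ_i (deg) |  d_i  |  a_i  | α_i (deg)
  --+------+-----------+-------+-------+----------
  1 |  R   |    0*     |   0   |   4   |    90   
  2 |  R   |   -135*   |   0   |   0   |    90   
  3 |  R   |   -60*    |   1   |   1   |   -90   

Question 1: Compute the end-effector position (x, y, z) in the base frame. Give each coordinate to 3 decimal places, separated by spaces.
after link 1: o_1 = (4.0000, 0.0000, 0.0000)
after link 2: o_2 = (4.0000, 0.0000, 0.0000)
after link 3: o_3 = (2.9393, 0.8660, 0.3536)

2.939 0.866 0.354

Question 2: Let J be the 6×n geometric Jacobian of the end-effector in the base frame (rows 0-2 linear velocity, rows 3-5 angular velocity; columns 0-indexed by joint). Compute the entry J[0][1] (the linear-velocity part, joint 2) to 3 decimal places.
-0.354

axis z_1 = (0.0000,-1.0000,0.0000); lever o_n−o_1 = (-1.0607,0.8660,0.3536)
cross product → J_v[:, 1] = (-0.3536,-0.0000,-1.0607)
J_ω[:, 1] = z_1
entry J[0][1] = -0.3536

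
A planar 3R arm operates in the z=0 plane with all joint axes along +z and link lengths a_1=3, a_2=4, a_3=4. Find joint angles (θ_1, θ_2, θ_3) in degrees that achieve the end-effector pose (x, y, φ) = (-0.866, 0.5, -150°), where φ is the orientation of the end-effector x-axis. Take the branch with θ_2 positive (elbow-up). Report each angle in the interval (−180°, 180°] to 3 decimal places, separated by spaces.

-30.000 120.000 120.000

wrist centre = target − a_3·(cos φ, sin φ) = (2.5981, 2.5000)
cos θ_2 = (13.0001−3²−4²)/(2·3·4) = -0.5000; θ_2 = 119.9996° (elbow-up)
β = atan2(2.5000,2.5981) = 43.8976°; ψ = atan2(3.4641,1.0000) = 73.8976°
θ_1 = β − ψ = -30.0000°
θ_3 = φ − θ_1 − θ_2 = 120.0004° (wrapped to (-180°,180°])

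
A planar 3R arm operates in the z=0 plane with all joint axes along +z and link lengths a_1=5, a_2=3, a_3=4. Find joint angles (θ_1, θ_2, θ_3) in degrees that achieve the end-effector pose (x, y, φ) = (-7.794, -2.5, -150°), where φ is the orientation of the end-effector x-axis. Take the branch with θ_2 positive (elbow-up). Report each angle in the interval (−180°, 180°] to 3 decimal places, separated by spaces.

wrist centre = target − a_3·(cos φ, sin φ) = (-4.3299, -0.5000)
cos θ_2 = (18.9980−5²−3²)/(2·5·3) = -0.5001; θ_2 = 120.0044° (elbow-up)
β = atan2(-0.5000,-4.3299) = -173.4129°; ψ = atan2(2.5980,3.4998) = 36.5871°
θ_1 = β − ψ = -210.0000°
θ_3 = φ − θ_1 − θ_2 = -60.0044° (wrapped to (-180°,180°])

150.000 120.004 -60.004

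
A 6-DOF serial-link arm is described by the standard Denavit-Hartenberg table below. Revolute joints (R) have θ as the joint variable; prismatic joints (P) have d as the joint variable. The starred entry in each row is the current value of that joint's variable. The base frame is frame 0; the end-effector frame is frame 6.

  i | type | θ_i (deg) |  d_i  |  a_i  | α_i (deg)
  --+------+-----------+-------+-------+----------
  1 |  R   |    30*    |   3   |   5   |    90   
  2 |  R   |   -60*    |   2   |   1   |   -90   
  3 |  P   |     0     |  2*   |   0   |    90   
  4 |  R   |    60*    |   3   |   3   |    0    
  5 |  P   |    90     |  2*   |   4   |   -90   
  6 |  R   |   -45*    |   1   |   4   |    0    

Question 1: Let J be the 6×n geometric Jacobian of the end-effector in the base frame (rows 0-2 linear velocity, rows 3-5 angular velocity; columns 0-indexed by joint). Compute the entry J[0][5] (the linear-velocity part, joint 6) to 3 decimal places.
-1.414

axis z_5 = (-0.8660,-0.5000,0.0000); lever o_n−o_5 = (0.5482,-2.9495,2.8284)
cross product → J_v[:, 5] = (-1.4142,2.4495,2.8284)
J_ω[:, 5] = z_5
entry J[0][5] = -1.4142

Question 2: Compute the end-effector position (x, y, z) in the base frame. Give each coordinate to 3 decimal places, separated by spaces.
12.909 -3.896 9.962

after link 1: o_1 = (4.3301, 2.5000, 3.0000)
after link 2: o_2 = (5.7631, 1.0179, 2.1340)
after link 3: o_3 = (7.2631, 1.8840, 3.1340)
after link 4: o_4 = (11.3612, 0.7859, 3.1340)
after link 5: o_5 = (12.3612, -0.9462, 7.1340)
after link 6: o_6 = (12.9094, -3.8956, 9.9624)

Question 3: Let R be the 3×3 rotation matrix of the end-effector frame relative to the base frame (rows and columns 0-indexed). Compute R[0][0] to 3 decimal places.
0.354

End-effector x-axis (col 0 of R) = (0.3536,-0.6124,0.7071)
R[0][0] = 0.3536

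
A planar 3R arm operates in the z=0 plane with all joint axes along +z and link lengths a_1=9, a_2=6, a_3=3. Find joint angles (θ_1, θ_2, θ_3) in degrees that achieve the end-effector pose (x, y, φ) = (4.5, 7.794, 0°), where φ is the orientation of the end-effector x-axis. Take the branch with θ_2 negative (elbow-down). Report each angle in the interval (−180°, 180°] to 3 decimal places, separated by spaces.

120.000 -120.002 0.002

wrist centre = target − a_3·(cos φ, sin φ) = (1.5000, 7.7940)
cos θ_2 = (62.9964−9²−6²)/(2·9·6) = -0.5000; θ_2 = -120.0022° (elbow-down)
β = atan2(7.7940,1.5000) = 79.1063°; ψ = atan2(-5.1960,5.9998) = -40.8937°
θ_1 = β − ψ = 120.0000°
θ_3 = φ − θ_1 − θ_2 = 0.0022° (wrapped to (-180°,180°])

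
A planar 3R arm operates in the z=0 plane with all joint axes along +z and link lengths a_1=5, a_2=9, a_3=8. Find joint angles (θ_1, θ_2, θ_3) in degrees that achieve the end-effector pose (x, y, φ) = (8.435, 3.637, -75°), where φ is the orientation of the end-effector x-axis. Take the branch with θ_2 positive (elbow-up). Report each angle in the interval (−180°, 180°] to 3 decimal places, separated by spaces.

31.510 44.985 -151.495

wrist centre = target − a_3·(cos φ, sin φ) = (6.3644, 11.3644)
cos θ_2 = (169.6559−5²−9²)/(2·5·9) = 0.7073; θ_2 = 44.9853° (elbow-up)
β = atan2(11.3644,6.3644) = 60.7497°; ψ = atan2(6.3623,11.3656) = 29.2396°
θ_1 = β − ψ = 31.5101°
θ_3 = φ − θ_1 − θ_2 = -151.4954° (wrapped to (-180°,180°])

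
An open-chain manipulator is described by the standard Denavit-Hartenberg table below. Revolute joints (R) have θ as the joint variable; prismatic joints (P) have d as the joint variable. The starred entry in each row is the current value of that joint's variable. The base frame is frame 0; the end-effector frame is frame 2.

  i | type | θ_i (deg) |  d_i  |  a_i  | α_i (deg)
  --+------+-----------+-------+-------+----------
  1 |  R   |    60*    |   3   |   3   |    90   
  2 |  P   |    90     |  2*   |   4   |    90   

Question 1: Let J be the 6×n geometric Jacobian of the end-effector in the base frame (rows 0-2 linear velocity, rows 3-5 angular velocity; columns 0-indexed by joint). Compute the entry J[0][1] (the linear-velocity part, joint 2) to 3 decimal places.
prismatic axis z_1 = (0.8660,-0.5000,0.0000)
J_v[:, 1] = z_1; J_ω[:, 1] = (0,0,0)
entry J[0][1] = 0.8660

0.866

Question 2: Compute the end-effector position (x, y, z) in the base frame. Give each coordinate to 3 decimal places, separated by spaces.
after link 1: o_1 = (1.5000, 2.5981, 3.0000)
after link 2: o_2 = (3.2321, 1.5981, 7.0000)

3.232 1.598 7.000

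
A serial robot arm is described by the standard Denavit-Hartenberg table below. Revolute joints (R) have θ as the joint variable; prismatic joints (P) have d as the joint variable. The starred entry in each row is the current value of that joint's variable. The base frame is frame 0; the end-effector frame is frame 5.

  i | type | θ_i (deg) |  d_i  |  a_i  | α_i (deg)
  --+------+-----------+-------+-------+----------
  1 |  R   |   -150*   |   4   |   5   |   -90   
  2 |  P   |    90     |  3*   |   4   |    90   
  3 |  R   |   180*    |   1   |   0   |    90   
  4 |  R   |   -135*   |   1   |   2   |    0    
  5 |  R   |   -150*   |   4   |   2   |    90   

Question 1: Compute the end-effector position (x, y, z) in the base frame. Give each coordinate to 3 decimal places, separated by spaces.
after link 1: o_1 = (-4.3301, -2.5000, 4.0000)
after link 2: o_2 = (-2.8301, -5.0981, 0.0000)
after link 3: o_3 = (-3.6962, -5.5981, 0.0000)
after link 4: o_4 = (-1.9714, -5.7570, -1.4142)
after link 5: o_5 = (-1.6444, -10.1870, -0.8966)

-1.644 -10.187 -0.897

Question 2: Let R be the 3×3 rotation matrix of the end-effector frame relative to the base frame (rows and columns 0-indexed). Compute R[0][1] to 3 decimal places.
0.500

End-effector y-axis (col 1 of R) = (0.5000,-0.8660,-0.0000)
R[0][1] = 0.5000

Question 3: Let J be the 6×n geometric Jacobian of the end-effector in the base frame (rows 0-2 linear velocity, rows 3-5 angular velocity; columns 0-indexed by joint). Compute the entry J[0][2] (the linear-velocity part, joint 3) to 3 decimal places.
axis z_2 = (-0.8660,-0.5000,0.0000); lever o_n−o_2 = (1.1857,-5.0889,-0.8966)
cross product → J_v[:, 2] = (0.4483,-0.7765,5.0000)
J_ω[:, 2] = z_2
entry J[0][2] = 0.4483

0.448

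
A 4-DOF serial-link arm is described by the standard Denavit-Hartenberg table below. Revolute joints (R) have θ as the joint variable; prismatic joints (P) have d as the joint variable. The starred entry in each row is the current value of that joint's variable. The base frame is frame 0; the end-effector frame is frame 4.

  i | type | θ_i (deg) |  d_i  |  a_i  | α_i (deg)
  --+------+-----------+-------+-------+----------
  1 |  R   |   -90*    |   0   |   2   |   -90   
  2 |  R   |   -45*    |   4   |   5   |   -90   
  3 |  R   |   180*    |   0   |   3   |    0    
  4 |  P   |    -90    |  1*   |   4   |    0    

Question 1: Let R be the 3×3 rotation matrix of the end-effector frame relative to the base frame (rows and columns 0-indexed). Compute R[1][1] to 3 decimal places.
0.707

End-effector y-axis (col 1 of R) = (-0.0000,0.7071,-0.7071)
R[1][1] = 0.7071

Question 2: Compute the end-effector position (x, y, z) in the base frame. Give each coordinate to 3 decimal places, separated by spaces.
-0.000 -4.121 0.707

after link 1: o_1 = (0.0000, -2.0000, 0.0000)
after link 2: o_2 = (4.0000, -5.5355, 3.5355)
after link 3: o_3 = (4.0000, -3.4142, 1.4142)
after link 4: o_4 = (-0.0000, -4.1213, 0.7071)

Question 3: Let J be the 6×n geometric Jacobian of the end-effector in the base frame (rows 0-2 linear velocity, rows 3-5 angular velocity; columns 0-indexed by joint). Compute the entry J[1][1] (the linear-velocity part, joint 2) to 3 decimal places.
-0.707

axis z_1 = (1.0000,0.0000,0.0000); lever o_n−o_1 = (-0.0000,-2.1213,0.7071)
cross product → J_v[:, 1] = (0.0000,-0.7071,-2.1213)
J_ω[:, 1] = z_1
entry J[1][1] = -0.7071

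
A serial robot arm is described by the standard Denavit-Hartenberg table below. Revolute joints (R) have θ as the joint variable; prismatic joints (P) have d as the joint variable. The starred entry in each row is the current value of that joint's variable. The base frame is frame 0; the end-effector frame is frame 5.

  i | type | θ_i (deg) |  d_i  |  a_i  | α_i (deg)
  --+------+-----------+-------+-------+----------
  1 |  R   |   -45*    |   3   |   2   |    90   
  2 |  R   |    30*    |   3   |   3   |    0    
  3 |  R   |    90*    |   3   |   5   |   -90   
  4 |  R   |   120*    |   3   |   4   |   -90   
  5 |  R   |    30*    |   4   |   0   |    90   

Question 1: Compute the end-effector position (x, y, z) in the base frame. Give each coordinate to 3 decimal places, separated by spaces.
-1.629 -4.786 2.598

after link 1: o_1 = (1.4142, -1.4142, 3.0000)
after link 2: o_2 = (1.1300, -5.3727, 4.5000)
after link 3: o_3 = (-2.7591, -5.7262, 8.8301)
after link 4: o_4 = (-1.4396, -2.1467, 5.5981)
after link 5: o_5 = (-1.6291, -4.7857, 2.5981)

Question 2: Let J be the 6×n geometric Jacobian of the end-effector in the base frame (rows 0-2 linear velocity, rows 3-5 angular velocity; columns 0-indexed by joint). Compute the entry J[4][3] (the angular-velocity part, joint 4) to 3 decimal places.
axis z_3 = (-0.6124,0.6124,-0.5000); lever o_n−o_3 = (1.1300,0.9405,-6.2321)
cross product → J_v[:, 3] = (-3.3461,-4.3813,-1.2679)
J_ω[:, 3] = z_3
entry J[4][3] = 0.6124

0.612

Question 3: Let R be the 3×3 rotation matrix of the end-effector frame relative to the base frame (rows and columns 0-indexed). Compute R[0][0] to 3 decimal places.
0.990

End-effector x-axis (col 0 of R) = (0.9896,0.0711,-0.1250)
R[0][0] = 0.9896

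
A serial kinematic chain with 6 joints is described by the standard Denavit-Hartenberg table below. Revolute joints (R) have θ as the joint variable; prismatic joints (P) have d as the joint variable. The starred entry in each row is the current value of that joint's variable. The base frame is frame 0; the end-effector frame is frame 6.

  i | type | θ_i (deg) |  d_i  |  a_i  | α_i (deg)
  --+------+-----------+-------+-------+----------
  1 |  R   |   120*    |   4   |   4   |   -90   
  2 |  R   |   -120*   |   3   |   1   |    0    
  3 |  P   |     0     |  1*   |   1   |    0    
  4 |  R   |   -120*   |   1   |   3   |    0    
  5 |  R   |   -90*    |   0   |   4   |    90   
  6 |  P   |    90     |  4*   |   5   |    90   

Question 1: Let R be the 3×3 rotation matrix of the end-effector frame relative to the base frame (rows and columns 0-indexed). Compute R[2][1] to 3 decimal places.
0.866

End-effector y-axis (col 1 of R) = (-0.2500,0.4330,0.8660)
R[2][1] = 0.8660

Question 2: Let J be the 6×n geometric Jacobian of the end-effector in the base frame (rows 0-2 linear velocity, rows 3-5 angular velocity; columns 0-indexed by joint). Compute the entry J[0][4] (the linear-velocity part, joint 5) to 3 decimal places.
axis z_4 = (-0.8660,-0.5000,0.0000); lever o_n−o_4 = (-7.0622,2.2321,1.4641)
cross product → J_v[:, 4] = (-0.7321,1.2679,-5.4641)
J_ω[:, 4] = z_4
entry J[0][4] = -0.7321

-0.732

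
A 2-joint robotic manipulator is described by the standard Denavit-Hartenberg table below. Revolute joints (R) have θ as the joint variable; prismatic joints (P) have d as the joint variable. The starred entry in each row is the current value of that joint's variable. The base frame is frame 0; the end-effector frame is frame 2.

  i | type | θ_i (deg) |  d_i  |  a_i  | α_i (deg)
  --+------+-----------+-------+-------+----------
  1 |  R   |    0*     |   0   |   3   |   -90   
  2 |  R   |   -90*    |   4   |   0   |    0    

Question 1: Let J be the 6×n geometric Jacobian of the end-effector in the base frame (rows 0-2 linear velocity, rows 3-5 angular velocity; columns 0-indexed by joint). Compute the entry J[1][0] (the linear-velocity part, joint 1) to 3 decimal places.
3.000

axis z_0 = ẑ; lever o_n−o_0 = (3.0000,4.0000,0.0000)
cross product → J_v[:, 0] = (-4.0000,3.0000,0.0000)
J_ω[:, 0] = z_0
entry J[1][0] = 3.0000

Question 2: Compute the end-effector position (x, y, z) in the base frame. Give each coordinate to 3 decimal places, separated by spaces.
3.000 4.000 0.000

after link 1: o_1 = (3.0000, 0.0000, 0.0000)
after link 2: o_2 = (3.0000, 4.0000, 0.0000)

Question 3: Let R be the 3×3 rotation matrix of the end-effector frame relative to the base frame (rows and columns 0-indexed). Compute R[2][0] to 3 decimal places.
End-effector x-axis (col 0 of R) = (0.0000,-0.0000,1.0000)
R[2][0] = 1.0000

1.000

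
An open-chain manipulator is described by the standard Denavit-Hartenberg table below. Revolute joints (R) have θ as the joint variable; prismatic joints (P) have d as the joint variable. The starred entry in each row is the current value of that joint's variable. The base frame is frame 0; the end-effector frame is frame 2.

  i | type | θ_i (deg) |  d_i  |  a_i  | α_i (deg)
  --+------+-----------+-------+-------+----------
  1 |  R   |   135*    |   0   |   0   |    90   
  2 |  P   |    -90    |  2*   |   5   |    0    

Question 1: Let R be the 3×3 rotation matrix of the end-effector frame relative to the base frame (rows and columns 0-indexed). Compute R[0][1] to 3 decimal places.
End-effector y-axis (col 1 of R) = (-0.7071,0.7071,0.0000)
R[0][1] = -0.7071

-0.707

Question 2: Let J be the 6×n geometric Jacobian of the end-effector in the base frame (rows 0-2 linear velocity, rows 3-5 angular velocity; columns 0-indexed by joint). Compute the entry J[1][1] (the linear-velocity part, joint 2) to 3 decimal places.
prismatic axis z_1 = (0.7071,0.7071,0.0000)
J_v[:, 1] = z_1; J_ω[:, 1] = (0,0,0)
entry J[1][1] = 0.7071

0.707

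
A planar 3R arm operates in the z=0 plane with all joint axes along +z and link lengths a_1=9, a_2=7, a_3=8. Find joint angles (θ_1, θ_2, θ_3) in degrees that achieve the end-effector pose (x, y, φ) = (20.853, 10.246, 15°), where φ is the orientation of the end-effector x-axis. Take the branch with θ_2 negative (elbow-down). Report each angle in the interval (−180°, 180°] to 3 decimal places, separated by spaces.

44.999 -30.000 0.001

wrist centre = target − a_3·(cos φ, sin φ) = (13.1256, 8.1754)
cos θ_2 = (239.1191−9²−7²)/(2·9·7) = 0.8660; θ_2 = -30.0000° (elbow-down)
β = atan2(8.1754,13.1256) = 31.9173°; ψ = atan2(-3.5000,15.0622) = -13.0817°
θ_1 = β − ψ = 44.9989°
θ_3 = φ − θ_1 − θ_2 = 0.0011° (wrapped to (-180°,180°])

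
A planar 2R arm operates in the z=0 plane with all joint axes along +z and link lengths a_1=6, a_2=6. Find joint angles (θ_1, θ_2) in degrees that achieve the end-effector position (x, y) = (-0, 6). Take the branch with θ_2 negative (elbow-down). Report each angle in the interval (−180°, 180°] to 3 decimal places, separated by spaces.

cos θ_2 = (36.0000−6²−6²)/(2·6·6) = -0.5000; θ_2 = -120.0000° (elbow-down)
β = atan2(6.0000,-0.0000) = 90.0000°; ψ = atan2(-5.1962,3.0000) = -60.0000°
θ_1 = β − ψ = 150.0000°

150.000 -120.000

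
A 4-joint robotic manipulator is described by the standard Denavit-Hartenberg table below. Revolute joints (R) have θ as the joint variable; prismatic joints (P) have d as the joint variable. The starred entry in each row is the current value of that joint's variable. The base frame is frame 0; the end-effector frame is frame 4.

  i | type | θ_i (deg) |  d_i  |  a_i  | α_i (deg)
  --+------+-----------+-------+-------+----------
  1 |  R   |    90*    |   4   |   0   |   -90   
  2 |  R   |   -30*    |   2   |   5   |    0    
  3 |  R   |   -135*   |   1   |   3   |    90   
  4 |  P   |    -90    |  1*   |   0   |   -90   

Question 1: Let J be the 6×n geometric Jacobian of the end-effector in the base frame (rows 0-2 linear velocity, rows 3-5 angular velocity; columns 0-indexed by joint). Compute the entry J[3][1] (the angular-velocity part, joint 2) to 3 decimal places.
-1.000

axis z_1 = (-1.0000,0.0000,0.0000); lever o_n−o_1 = (-3.0000,1.1735,2.3105)
cross product → J_v[:, 1] = (0.0000,2.3105,-1.1735)
J_ω[:, 1] = z_1
entry J[3][1] = -1.0000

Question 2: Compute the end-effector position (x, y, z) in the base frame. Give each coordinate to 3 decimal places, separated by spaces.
after link 1: o_1 = (0.0000, 0.0000, 4.0000)
after link 2: o_2 = (-2.0000, 4.3301, 6.5000)
after link 3: o_3 = (-3.0000, 1.4323, 7.2765)
after link 4: o_4 = (-3.0000, 1.1735, 6.3105)

-3.000 1.174 6.311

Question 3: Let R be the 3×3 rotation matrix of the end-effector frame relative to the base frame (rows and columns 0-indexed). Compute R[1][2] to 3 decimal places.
-0.966

End-effector z-axis (col 2 of R) = (-0.0000,-0.9659,0.2588)
R[1][2] = -0.9659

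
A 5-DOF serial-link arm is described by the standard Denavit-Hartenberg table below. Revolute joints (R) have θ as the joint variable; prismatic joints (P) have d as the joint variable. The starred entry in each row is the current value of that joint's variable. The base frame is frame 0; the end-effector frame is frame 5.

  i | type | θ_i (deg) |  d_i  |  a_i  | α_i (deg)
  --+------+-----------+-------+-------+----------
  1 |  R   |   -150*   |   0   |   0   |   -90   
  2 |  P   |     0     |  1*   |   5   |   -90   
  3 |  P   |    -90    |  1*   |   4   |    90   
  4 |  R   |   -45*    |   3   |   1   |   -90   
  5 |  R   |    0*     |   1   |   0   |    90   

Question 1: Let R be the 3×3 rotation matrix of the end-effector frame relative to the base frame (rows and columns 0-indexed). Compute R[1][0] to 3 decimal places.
End-effector x-axis (col 0 of R) = (0.3536,-0.6124,0.7071)
R[1][0] = -0.6124

-0.612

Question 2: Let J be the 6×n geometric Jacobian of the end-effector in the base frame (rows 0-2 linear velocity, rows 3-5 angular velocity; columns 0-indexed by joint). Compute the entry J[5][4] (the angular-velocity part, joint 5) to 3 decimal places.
axis z_4 = (0.3536,-0.6124,-0.7071); lever o_n−o_4 = (0.3536,-0.6124,-0.7071)
cross product → J_v[:, 4] = (-0.0000,0.0000,-0.0000)
J_ω[:, 4] = z_4
entry J[5][4] = -0.7071

-0.707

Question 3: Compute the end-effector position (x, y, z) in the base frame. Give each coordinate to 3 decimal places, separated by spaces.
1.475 -6.555 -1.000

after link 1: o_1 = (0.0000, 0.0000, 0.0000)
after link 2: o_2 = (-3.8301, -3.3660, 0.0000)
after link 3: o_3 = (-1.8301, -6.8301, -1.0000)
after link 4: o_4 = (1.1215, -5.9425, -0.2929)
after link 5: o_5 = (1.4751, -6.5549, -1.0000)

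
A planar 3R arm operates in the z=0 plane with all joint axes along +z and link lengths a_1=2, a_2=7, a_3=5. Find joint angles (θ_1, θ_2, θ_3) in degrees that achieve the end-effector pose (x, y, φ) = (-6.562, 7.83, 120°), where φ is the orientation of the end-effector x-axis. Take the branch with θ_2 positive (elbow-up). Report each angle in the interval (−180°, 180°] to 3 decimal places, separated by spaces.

wrist centre = target − a_3·(cos φ, sin φ) = (-4.0620, 3.4999)
cos θ_2 = (28.7490−2²−7²)/(2·2·7) = -0.8661; θ_2 = 150.0096° (elbow-up)
β = atan2(3.4999,-4.0620) = 139.2514°; ψ = atan2(3.4990,-4.0628) = 139.2638°
θ_1 = β − ψ = -0.0125°
θ_3 = φ − θ_1 − θ_2 = -29.9971° (wrapped to (-180°,180°])

-0.012 150.010 -29.997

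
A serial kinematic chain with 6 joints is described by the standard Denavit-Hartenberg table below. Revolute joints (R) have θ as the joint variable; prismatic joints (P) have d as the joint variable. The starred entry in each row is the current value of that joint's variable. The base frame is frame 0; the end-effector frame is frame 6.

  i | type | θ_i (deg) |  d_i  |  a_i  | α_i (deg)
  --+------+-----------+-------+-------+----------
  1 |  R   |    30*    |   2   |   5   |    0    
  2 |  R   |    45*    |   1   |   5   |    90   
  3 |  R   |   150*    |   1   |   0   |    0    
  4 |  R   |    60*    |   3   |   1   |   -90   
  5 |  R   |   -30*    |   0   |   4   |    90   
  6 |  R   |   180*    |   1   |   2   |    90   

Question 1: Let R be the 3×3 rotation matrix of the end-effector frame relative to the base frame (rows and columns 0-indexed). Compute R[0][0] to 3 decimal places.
End-effector x-axis (col 0 of R) = (-0.2888,0.8539,0.4330)
R[0][0] = -0.2888

-0.289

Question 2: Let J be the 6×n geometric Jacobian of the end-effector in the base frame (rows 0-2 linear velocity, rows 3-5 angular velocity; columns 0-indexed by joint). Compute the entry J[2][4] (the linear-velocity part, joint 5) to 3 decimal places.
axis z_4 = (0.1294,0.4830,-0.8660); lever o_n−o_4 = (1.5263,-1.5136,-0.6160)
cross product → J_v[:, 4] = (-1.6083,-1.2421,-0.9330)
J_ω[:, 4] = z_4
entry J[2][4] = -0.9330

-0.933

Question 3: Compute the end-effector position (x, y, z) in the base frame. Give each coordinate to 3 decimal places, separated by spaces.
after link 1: o_1 = (4.3301, 2.5000, 2.0000)
after link 2: o_2 = (5.6242, 7.3296, 3.0000)
after link 3: o_3 = (6.5901, 7.0708, 3.0000)
after link 4: o_4 = (9.2638, 5.4578, 2.5000)
after link 5: o_5 = (10.4192, 2.0424, 0.7679)
after link 6: o_6 = (10.7901, 3.9442, 1.8840)

10.790 3.944 1.884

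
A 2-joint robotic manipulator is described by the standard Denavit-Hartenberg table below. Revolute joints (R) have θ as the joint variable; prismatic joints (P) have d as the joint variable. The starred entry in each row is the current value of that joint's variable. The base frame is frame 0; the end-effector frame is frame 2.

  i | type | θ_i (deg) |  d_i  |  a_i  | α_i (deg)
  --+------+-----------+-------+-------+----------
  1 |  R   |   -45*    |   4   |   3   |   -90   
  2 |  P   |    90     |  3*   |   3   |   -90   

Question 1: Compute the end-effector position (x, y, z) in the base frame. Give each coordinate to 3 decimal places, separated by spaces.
after link 1: o_1 = (2.1213, -2.1213, 4.0000)
after link 2: o_2 = (4.2426, 0.0000, 1.0000)

4.243 0.000 1.000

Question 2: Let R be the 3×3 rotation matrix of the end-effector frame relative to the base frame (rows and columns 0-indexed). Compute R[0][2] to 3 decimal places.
End-effector z-axis (col 2 of R) = (-0.7071,0.7071,-0.0000)
R[0][2] = -0.7071

-0.707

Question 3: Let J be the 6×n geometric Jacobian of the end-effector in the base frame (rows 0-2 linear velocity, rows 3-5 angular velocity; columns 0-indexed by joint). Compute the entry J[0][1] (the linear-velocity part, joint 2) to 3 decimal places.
0.707

prismatic axis z_1 = (0.7071,0.7071,0.0000)
J_v[:, 1] = z_1; J_ω[:, 1] = (0,0,0)
entry J[0][1] = 0.7071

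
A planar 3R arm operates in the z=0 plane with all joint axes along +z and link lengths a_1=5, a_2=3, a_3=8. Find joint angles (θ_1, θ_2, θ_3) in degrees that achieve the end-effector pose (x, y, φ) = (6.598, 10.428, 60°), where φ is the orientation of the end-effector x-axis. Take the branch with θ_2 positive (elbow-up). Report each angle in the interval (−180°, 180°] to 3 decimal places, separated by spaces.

16.825 120.004 -76.829

wrist centre = target − a_3·(cos φ, sin φ) = (2.5980, 3.4998)
cos θ_2 = (18.9982−5²−3²)/(2·5·3) = -0.5001; θ_2 = 120.0040° (elbow-up)
β = atan2(3.4998,2.5980) = 53.4124°; ψ = atan2(2.5980,3.4998) = 36.5871°
θ_1 = β − ψ = 16.8253°
θ_3 = φ − θ_1 − θ_2 = -76.8294° (wrapped to (-180°,180°])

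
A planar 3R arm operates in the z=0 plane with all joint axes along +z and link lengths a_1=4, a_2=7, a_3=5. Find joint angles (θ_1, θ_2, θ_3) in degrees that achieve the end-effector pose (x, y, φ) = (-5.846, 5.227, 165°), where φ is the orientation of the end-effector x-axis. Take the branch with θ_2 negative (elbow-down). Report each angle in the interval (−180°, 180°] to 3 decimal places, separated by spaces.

wrist centre = target − a_3·(cos φ, sin φ) = (-1.0164, 3.9329)
cos θ_2 = (16.5007−4²−7²)/(2·4·7) = -0.8661; θ_2 = -150.0037° (elbow-down)
β = atan2(3.9329,-1.0164) = 104.4898°; ψ = atan2(-3.4996,-2.0624) = -120.5119°
θ_1 = β − ψ = 225.0017°
θ_3 = φ − θ_1 − θ_2 = 90.0020° (wrapped to (-180°,180°])

-134.998 -150.004 90.002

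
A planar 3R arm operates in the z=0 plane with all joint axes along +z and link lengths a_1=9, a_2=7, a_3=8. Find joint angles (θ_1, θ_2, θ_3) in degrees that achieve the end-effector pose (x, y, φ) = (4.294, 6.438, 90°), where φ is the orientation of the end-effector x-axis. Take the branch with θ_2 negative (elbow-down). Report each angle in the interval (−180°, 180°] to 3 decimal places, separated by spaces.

30.001 -150.002 -149.998

wrist centre = target − a_3·(cos φ, sin φ) = (4.2940, -1.5620)
cos θ_2 = (20.8783−9²−7²)/(2·9·7) = -0.8660; θ_2 = -150.0023° (elbow-down)
β = atan2(-1.5620,4.2940) = -19.9895°; ψ = atan2(-3.4998,2.9377) = -49.9900°
θ_1 = β − ψ = 30.0005°
θ_3 = φ − θ_1 − θ_2 = -149.9982° (wrapped to (-180°,180°])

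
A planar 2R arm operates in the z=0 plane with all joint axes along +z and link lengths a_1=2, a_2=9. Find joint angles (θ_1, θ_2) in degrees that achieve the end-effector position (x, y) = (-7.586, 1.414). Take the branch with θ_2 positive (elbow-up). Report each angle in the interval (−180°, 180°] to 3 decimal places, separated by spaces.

cos θ_2 = (59.5468−2²−9²)/(2·2·9) = -0.7070; θ_2 = 134.9941° (elbow-up)
β = atan2(1.4140,-7.5860) = 169.4415°; ψ = atan2(6.3646,-4.3633) = 124.4328°
θ_1 = β − ψ = 45.0087°

45.009 134.994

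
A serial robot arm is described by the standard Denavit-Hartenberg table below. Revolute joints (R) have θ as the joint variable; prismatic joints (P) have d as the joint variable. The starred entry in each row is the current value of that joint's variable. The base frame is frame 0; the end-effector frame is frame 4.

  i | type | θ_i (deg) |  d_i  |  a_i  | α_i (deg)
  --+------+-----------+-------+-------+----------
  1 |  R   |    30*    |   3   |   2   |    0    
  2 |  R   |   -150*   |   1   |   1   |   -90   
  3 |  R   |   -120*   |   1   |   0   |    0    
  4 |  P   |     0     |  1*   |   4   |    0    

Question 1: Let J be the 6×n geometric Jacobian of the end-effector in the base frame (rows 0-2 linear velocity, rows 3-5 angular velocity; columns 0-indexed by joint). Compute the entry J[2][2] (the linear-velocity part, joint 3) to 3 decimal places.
2.000

axis z_2 = (0.8660,-0.5000,0.0000); lever o_n−o_2 = (2.7321,0.7321,3.4641)
cross product → J_v[:, 2] = (-1.7321,-3.0000,2.0000)
J_ω[:, 2] = z_2
entry J[2][2] = 2.0000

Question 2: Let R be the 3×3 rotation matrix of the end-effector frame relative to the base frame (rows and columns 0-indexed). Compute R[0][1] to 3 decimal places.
End-effector y-axis (col 1 of R) = (-0.4330,-0.7500,0.5000)
R[0][1] = -0.4330

-0.433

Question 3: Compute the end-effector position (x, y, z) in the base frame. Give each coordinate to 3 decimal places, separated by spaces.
after link 1: o_1 = (1.7321, 1.0000, 3.0000)
after link 2: o_2 = (1.2321, 0.1340, 4.0000)
after link 3: o_3 = (2.0981, -0.3660, 4.0000)
after link 4: o_4 = (3.9641, 0.8660, 7.4641)

3.964 0.866 7.464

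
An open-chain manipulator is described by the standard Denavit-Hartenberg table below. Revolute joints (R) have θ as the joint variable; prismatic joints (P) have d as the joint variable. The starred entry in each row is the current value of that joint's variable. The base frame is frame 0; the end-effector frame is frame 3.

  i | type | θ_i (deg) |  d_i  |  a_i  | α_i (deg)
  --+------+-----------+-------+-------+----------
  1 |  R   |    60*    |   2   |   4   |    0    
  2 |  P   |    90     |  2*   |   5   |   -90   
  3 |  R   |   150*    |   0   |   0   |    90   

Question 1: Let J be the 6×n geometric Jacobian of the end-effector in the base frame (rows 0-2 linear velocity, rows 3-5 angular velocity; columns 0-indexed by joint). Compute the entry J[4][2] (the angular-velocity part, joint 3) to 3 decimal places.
-0.866

axis z_2 = (-0.5000,-0.8660,0.0000); lever o_n−o_2 = (0.0000,0.0000,0.0000)
cross product → J_v[:, 2] = (-0.0000,0.0000,0.0000)
J_ω[:, 2] = z_2
entry J[4][2] = -0.8660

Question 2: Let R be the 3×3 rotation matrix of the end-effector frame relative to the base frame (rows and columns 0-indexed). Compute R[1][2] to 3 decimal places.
End-effector z-axis (col 2 of R) = (-0.4330,0.2500,-0.8660)
R[1][2] = 0.2500

0.250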